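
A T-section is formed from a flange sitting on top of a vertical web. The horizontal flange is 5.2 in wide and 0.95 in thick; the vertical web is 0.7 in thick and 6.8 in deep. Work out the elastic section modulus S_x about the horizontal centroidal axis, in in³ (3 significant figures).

Treat the section as a set of non-overlapping primitives; coordinates are from the bounding-box lower-left.
Flange: 5.2 × 0.95, A = 4.94 in², y = 7.275 in, Ī = 0.37153 in⁴.
Web: 0.7 × 6.8, A = 4.76 in², y = 3.4 in, Ī = 18.342 in⁴.
Centroid: ȳ = ΣA·y / ΣA = 5.3735 in.
Transfer each piece to the horizontal centroidal axis using Ī + A·d² with d = y − 5.3735:
  flange: d = 1.9015 in → contributes +18.234 in⁴
  web: d = -1.9735 in → contributes +36.88 in⁴
Total I = 55.114 in⁴.
Extreme fibre distance c = 5.3735 in; S = I/c = 10.257 in³.

S_x ≈ 10.3 in³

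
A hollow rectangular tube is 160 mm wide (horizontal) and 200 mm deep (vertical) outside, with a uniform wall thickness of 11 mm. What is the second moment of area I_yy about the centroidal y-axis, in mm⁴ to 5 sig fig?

Treat the section as a set of non-overlapping primitives; coordinates are from the bounding-box lower-left.
Outer rectangle: 160 × 200, A = 32 000 mm², x = 80 mm, Ī = 68 266 667 mm⁴.
Inner void (subtracted): 138 × 178, A = 24 564 mm², x = 80 mm, Ī = 38 983 068 mm⁴.
By symmetry the centroid is at mid-width, x̄ = 80 mm.
All pieces are centred on the centroidal y-axis, so I = ΣĪ (holes subtracted) = 29 283 599 mm⁴.

I_yy ≈ 2.9284 × 10⁷ mm⁴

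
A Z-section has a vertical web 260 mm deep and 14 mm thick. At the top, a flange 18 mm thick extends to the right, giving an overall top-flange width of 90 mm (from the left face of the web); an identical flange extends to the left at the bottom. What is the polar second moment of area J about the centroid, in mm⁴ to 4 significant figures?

J ≈ 6.755 × 10⁷ mm⁴

Treat the section as a set of non-overlapping primitives; coordinates are from the bounding-box lower-left.
Web: 14 × 260, A = 3 640 mm², y = 130 mm, Ī = 20 505 333 mm⁴.
Top flange (beyond web): 76 × 18, A = 1 368 mm², y = 251 mm, Ī = 36 936 mm⁴.
Bottom flange (beyond web): 76 × 18, A = 1 368 mm², y = 9 mm, Ī = 36 936 mm⁴.
Centroid: ȳ = ΣA·y / ΣA = 130 mm.
Transfer each piece to the centroidal x-axis using Ī + A·d² with d = y − 130:
  web: d = 0 mm → contributes +20 505 333 mm⁴
  top flange (beyond web): d = 121 mm → contributes +20 065 824 mm⁴
  bottom flange (beyond web): d = -121 mm → contributes +20 065 824 mm⁴
Total I = 60 636 981 mm⁴.
For the y-axis: x̄ = 83 mm.
Repeating about the centroidal y-axis gives I_y = 6 916 781 mm⁴.
Polar second moment: J = I_x + I_y = 67 553 763 mm⁴.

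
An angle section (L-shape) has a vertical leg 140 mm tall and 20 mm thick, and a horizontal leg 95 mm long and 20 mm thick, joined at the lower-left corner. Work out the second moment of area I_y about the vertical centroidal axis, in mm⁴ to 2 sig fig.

I_y ≈ 3.0 × 10⁶ mm⁴

Break the section into simple shapes (no overlaps), measuring from the bottom-left corner of the bounding box.
Vertical leg: 20 × 140, A = 2 800 mm², x = 10 mm, Ī = 93 333 mm⁴.
Horizontal leg (remainder): 75 × 20, A = 1 500 mm², x = 57.5 mm, Ī = 703 125 mm⁴.
Centroid: x̄ = ΣA·x / ΣA = 26.57 mm.
Transfer each piece to the vertical centroidal axis using Ī + A·d² with d = x − 26.57:
  vertical leg: d = -16.57 mm → contributes +862 093 mm⁴
  horizontal leg (remainder): d = 30.93 mm → contributes +2 138 144 mm⁴
Total I = 3 000 237 mm⁴.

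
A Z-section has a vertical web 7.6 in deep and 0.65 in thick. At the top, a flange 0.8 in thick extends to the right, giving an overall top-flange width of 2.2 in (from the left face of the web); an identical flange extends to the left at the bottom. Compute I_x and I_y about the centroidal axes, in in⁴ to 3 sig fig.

I_x ≈ 52.6 in⁴, I_y ≈ 3.67 in⁴

Break the section into simple shapes (no overlaps), measuring from the bottom-left corner of the bounding box.
Web: 0.65 × 7.6, A = 4.94 in², y = 3.8 in, Ī = 23.778 in⁴.
Top flange (beyond web): 1.55 × 0.8, A = 1.24 in², y = 7.2 in, Ī = 0.066133 in⁴.
Bottom flange (beyond web): 1.55 × 0.8, A = 1.24 in², y = 0.4 in, Ī = 0.066133 in⁴.
Centroid: ȳ = ΣA·y / ΣA = 3.8 in.
Transfer each piece to the centroidal x-axis using Ī + A·d² with d = y − 3.8:
  web: d = 0 in → contributes +23.778 in⁴
  top flange (beyond web): d = 3.4 in → contributes +14.401 in⁴
  bottom flange (beyond web): d = -3.4 in → contributes +14.401 in⁴
Total I = 52.579 in⁴.
For the y-axis: x̄ = 1.875 in.
Repeating about the centroidal y-axis gives I_y = 3.6712 in⁴.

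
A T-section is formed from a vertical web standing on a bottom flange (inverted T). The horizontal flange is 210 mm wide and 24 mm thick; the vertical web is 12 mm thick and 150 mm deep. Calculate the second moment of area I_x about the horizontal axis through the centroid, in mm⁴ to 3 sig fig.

I_x ≈ 1.37 × 10⁷ mm⁴

Decompose the section into non-overlapping parts with the origin at the bottom-left of its bounding rectangle.
Flange: 210 × 24, A = 5 040 mm², y = 12 mm, Ī = 241 920 mm⁴.
Web: 12 × 150, A = 1 800 mm², y = 99 mm, Ī = 3 375 000 mm⁴.
Centroid: ȳ = ΣA·y / ΣA = 34.895 mm.
Transfer each piece to the horizontal axis through the centroid using Ī + A·d² with d = y − 34.895:
  flange: d = -22.895 mm → contributes +2 883 732 mm⁴
  web: d = 64.105 mm → contributes +10 772 073 mm⁴
Total I = 13 655 804 mm⁴.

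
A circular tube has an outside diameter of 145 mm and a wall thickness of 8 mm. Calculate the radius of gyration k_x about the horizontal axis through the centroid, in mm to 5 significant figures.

k_x ≈ 48.519 mm

Split into non-overlapping primitives; take the origin at the lower-left of the bounding box.
Outer circle: ⌀145, A = 16 513 mm², y = 72.5 mm, Ī = 21 699 109 mm⁴.
Bore (subtracted): ⌀129, A = 13069.81 mm², y = 72.5 mm, Ī = 13 593 420 mm⁴.
By symmetry the centroid is at mid-height, ȳ = 72.5 mm.
All pieces are centred on the horizontal axis through the centroid, so I = ΣĪ (holes subtracted) = 8 105 689 mm⁴.
Radius of gyration: k = √(I/A) = √(8 105 689 / 3443.186) = 48.51933 mm.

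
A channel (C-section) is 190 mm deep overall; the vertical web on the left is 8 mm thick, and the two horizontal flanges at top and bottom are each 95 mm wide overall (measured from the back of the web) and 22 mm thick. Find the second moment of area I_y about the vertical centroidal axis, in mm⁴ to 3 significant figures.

Break the section into simple shapes (no overlaps), measuring from the bottom-left corner of the bounding box.
Web: 8 × 190, A = 1 520 mm², x = 4 mm, Ī = 8106.7 mm⁴.
Top flange (beyond web): 87 × 22, A = 1 914 mm², x = 51.5 mm, Ī = 1 207 256 mm⁴.
Bottom flange (beyond web): 87 × 22, A = 1 914 mm², x = 51.5 mm, Ī = 1 207 256 mm⁴.
Centroid: x̄ = ΣA·x / ΣA = 38 mm.
Transfer each piece to the vertical centroidal axis using Ī + A·d² with d = x − 38:
  web: d = -34 mm → contributes +1 765 188 mm⁴
  top flange (beyond web): d = 13.5 mm → contributes +1 556 101 mm⁴
  bottom flange (beyond web): d = 13.5 mm → contributes +1 556 101 mm⁴
Total I = 4 877 391 mm⁴.

I_y ≈ 4.88 × 10⁶ mm⁴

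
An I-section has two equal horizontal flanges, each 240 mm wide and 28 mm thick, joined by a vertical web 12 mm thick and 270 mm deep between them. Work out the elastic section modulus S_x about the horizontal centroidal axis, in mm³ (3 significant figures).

Split into non-overlapping primitives; take the origin at the lower-left of the bounding box.
Bottom flange: 240 × 28, A = 6 720 mm², y = 14 mm, Ī = 439 040 mm⁴.
Web: 12 × 270, A = 3 240 mm², y = 163 mm, Ī = 19 683 000 mm⁴.
Top flange: 240 × 28, A = 6 720 mm², y = 312 mm, Ī = 439 040 mm⁴.
By symmetry the centroid is at mid-height, ȳ = 163 mm.
Transfer each piece to the horizontal centroidal axis using Ī + A·d² with d = y − 163:
  bottom flange: d = -149 mm → contributes +149 629 760 mm⁴
  web: d = 0 mm → contributes +19 683 000 mm⁴
  top flange: d = 149 mm → contributes +149 629 760 mm⁴
Total I = 318 942 520 mm⁴.
Extreme fibre distance c = 163 mm; S = I/c = 1 956 703 mm³.

S_x ≈ 1.96 × 10⁶ mm³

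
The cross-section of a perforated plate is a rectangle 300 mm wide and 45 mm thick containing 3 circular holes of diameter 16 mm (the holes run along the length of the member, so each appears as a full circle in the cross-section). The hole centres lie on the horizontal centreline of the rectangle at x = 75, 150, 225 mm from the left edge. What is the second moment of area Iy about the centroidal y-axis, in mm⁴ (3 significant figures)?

Iy ≈ 9.90 × 10⁷ mm⁴

Treat the section as a set of non-overlapping primitives; coordinates are from the bounding-box lower-left.
Plate: 300 × 45, A = 13 500 mm², x = 150 mm, Ī = 101 250 000 mm⁴.
Hole 1 (subtracted): ⌀16, A = 201.06 mm², x = 75 mm, Ī = 3 217 mm⁴.
Hole 2 (subtracted): ⌀16, A = 201.06 mm², x = 150 mm, Ī = 3 217 mm⁴.
Hole 3 (subtracted): ⌀16, A = 201.06 mm², x = 225 mm, Ī = 3 217 mm⁴.
By symmetry the centroid is at mid-width, x̄ = 150 mm.
Transfer each piece to the centroidal y-axis using Ī + A·d² with d = x − 150:
  plate: d = 0 mm → contributes +101 250 000 mm⁴
  hole 1: d = -75 mm → contributes −1 134 190 mm⁴
  hole 2: d = 0 mm → contributes −3 217 mm⁴
  hole 3: d = 75 mm → contributes −1 134 190 mm⁴
Total I = 98 978 402 mm⁴.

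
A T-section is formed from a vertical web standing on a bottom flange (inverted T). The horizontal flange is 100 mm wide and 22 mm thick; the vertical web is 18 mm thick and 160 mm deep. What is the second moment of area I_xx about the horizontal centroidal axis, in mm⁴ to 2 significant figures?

I_xx ≈ 1.7 × 10⁷ mm⁴

Decompose the section into non-overlapping parts with the origin at the bottom-left of its bounding rectangle.
Flange: 100 × 22, A = 2 200 mm², y = 11 mm, Ī = 88 733 mm⁴.
Web: 18 × 160, A = 2 880 mm², y = 102 mm, Ī = 6 144 000 mm⁴.
Centroid: ȳ = ΣA·y / ΣA = 62.59 mm.
Transfer each piece to the horizontal centroidal axis using Ī + A·d² with d = y − 62.59:
  flange: d = -51.59 mm → contributes +5 944 220 mm⁴
  web: d = 39.41 mm → contributes +10 616 941 mm⁴
Total I = 16 561 162 mm⁴.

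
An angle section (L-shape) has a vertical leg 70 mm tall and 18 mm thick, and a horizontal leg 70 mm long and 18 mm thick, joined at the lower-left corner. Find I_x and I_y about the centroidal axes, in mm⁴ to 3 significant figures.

Split into non-overlapping primitives; take the origin at the lower-left of the bounding box.
Vertical leg: 18 × 70, A = 1 260 mm², y = 35 mm, Ī = 514 500 mm⁴.
Horizontal leg (remainder): 52 × 18, A = 936 mm², y = 9 mm, Ī = 25 272 mm⁴.
Centroid: ȳ = ΣA·y / ΣA = 23.918 mm.
Transfer each piece to the centroidal x-axis using Ī + A·d² with d = y − 23.918:
  vertical leg: d = 11.082 mm → contributes +669 241 mm⁴
  horizontal leg (remainder): d = -14.918 mm → contributes +233 577 mm⁴
Total I = 902 817 mm⁴.
For the y-axis: x̄ = 23.918 mm.
Repeating about the centroidal y-axis gives I_y = 902 817 mm⁴.

I_x ≈ 9.03 × 10⁵ mm⁴, I_y ≈ 9.03 × 10⁵ mm⁴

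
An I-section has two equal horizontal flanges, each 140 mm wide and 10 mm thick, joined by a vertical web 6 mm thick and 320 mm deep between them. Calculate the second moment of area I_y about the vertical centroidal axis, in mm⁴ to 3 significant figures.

I_y ≈ 4.58 × 10⁶ mm⁴

Decompose the section into non-overlapping parts with the origin at the bottom-left of its bounding rectangle.
Bottom flange: 140 × 10, A = 1 400 mm², x = 70 mm, Ī = 2 286 667 mm⁴.
Web: 6 × 320, A = 1 920 mm², x = 70 mm, Ī = 5 760 mm⁴.
Top flange: 140 × 10, A = 1 400 mm², x = 70 mm, Ī = 2 286 667 mm⁴.
By symmetry the centroid is at mid-width, x̄ = 70 mm.
All pieces are centred on the vertical centroidal axis, so I = ΣĪ = 4 579 093 mm⁴.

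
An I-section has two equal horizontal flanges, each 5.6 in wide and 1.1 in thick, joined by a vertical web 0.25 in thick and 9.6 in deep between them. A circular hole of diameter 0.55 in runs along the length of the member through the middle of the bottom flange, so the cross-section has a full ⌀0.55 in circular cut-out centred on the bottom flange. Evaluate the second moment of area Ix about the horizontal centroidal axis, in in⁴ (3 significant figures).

Ix ≈ 365 in⁴

Decompose the section into non-overlapping parts with the origin at the bottom-left of its bounding rectangle.
Bottom flange: 5.6 × 1.1, A = 6.16 in², y = 0.55 in, Ī = 0.62113 in⁴.
Web: 0.25 × 9.6, A = 2.4 in², y = 5.9 in, Ī = 18.432 in⁴.
Top flange: 5.6 × 1.1, A = 6.16 in², y = 11.25 in, Ī = 0.62113 in⁴.
Hole (subtracted): ⌀0.55, A = 0.23758 in², y = 0.55 in, Ī = 0.0044918 in⁴.
Centroid: ȳ = ΣA·y / ΣA = 5.9878 in.
Transfer each piece to the horizontal centroidal axis using Ī + A·d² with d = y − 5.9878:
  bottom flange: d = -5.4378 in → contributes +182.77 in⁴
  web: d = -0.087766 in → contributes +18.45 in⁴
  top flange: d = 5.2622 in → contributes +171.2 in⁴
  hole: d = -5.4378 in → contributes −7.0297 in⁴
Total I = 365.39 in⁴.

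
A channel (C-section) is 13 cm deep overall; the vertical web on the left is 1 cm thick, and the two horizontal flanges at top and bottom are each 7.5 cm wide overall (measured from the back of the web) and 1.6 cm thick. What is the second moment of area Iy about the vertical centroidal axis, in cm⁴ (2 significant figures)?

Iy ≈ 190 cm⁴

Decompose the section into non-overlapping parts with the origin at the bottom-left of its bounding rectangle.
Web: 1 × 13, A = 13 cm², x = 0.5 cm, Ī = 1.083 cm⁴.
Top flange (beyond web): 6.5 × 1.6, A = 10.4 cm², x = 4.25 cm, Ī = 36.62 cm⁴.
Bottom flange (beyond web): 6.5 × 1.6, A = 10.4 cm², x = 4.25 cm, Ī = 36.62 cm⁴.
Centroid: x̄ = ΣA·x / ΣA = 2.808 cm.
Transfer each piece to the vertical centroidal axis using Ī + A·d² with d = x − 2.808:
  web: d = -2.308 cm → contributes +70.31 cm⁴
  top flange (beyond web): d = 1.442 cm → contributes +58.25 cm⁴
  bottom flange (beyond web): d = 1.442 cm → contributes +58.25 cm⁴
Total I = 186.8 cm⁴.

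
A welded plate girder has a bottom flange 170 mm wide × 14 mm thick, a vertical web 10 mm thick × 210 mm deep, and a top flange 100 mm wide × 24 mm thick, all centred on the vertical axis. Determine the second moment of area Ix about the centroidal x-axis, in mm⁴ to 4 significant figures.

Break the section into simple shapes (no overlaps), measuring from the bottom-left corner of the bounding box.
Bottom plate: 170 × 14, A = 2 380 mm², y = 7 mm, Ī = 38873.3 mm⁴.
Web plate: 10 × 210, A = 2 100 mm², y = 119 mm, Ī = 7 717 500 mm⁴.
Top plate: 100 × 24, A = 2 400 mm², y = 236 mm, Ī = 115 200 mm⁴.
Centroid: ȳ = ΣA·y / ΣA = 121.07 mm.
Transfer each piece to the centroidal x-axis using Ī + A·d² with d = y − 121.07:
  bottom plate: d = -114.07 mm → contributes +31 007 224 mm⁴
  web plate: d = -2.06977 mm → contributes +7 726 496 mm⁴
  top plate: d = 114.93 mm → contributes +31 816 700 mm⁴
Total I = 70 550 420 mm⁴.

Ix ≈ 7.055 × 10⁷ mm⁴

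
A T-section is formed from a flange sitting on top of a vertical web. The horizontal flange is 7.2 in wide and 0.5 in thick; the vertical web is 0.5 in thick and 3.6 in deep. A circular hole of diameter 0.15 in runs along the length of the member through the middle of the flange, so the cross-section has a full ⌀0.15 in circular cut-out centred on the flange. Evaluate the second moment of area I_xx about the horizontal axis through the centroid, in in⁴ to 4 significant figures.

I_xx ≈ 7.054 in⁴

Decompose the section into non-overlapping parts with the origin at the bottom-left of its bounding rectangle.
Flange: 7.2 × 0.5, A = 3.6 in², y = 3.85 in, Ī = 0.075 in⁴.
Web: 0.5 × 3.6, A = 1.8 in², y = 1.8 in, Ī = 1.944 in⁴.
Hole (subtracted): ⌀0.15, A = 0.0176715 in², y = 3.85 in, Ī = 0.0000248505 in⁴.
Centroid: ȳ = ΣA·y / ΣA = 3.16442 in.
Transfer each piece to the horizontal axis through the centroid using Ī + A·d² with d = y − 3.16442:
  flange: d = 0.685577 in → contributes +1.76706 in⁴
  web: d = -1.36442 in → contributes +5.29497 in⁴
  hole: d = 0.685577 in → contributes −0.00833071 in⁴
Total I = 7.0537 in⁴.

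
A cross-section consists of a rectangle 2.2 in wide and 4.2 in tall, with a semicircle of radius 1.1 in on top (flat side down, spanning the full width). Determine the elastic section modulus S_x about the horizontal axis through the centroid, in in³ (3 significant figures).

Decompose the section into non-overlapping parts with the origin at the bottom-left of its bounding rectangle.
Rectangular body: 2.2 × 4.2, A = 9.24 in², y = 2.1 in, Ī = 13.583 in⁴.
Semicircular cap: semicircle r = 1.1, A = 1.9007 in², y = 4.6669 in, Ī = 0.1607 in⁴.
Centroid: ȳ = ΣA·y / ΣA = 2.5379 in.
Transfer each piece to the horizontal axis through the centroid using Ī + A·d² with d = y − 2.5379:
  rectangular body: d = -0.43792 in → contributes +15.355 in⁴
  semicircular cap: d = 2.1289 in → contributes +8.7752 in⁴
Total I = 24.13 in⁴.
Extreme fibre distance c = 2.7621 in; S = I/c = 8.7362 in³.

S_x ≈ 8.74 in³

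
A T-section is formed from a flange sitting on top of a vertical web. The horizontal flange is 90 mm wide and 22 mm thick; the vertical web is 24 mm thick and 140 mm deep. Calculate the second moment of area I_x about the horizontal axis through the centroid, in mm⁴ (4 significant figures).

I_x ≈ 1.374 × 10⁷ mm⁴

Treat the section as a set of non-overlapping primitives; coordinates are from the bounding-box lower-left.
Flange: 90 × 22, A = 1 980 mm², y = 151 mm, Ī = 79 860 mm⁴.
Web: 24 × 140, A = 3 360 mm², y = 70 mm, Ī = 5 488 000 mm⁴.
Centroid: ȳ = ΣA·y / ΣA = 100.034 mm.
Transfer each piece to the horizontal axis through the centroid using Ī + A·d² with d = y − 100.034:
  flange: d = 50.9663 mm → contributes +5 223 035 mm⁴
  web: d = -30.0337 mm → contributes +8 518 799 mm⁴
Total I = 13 741 834 mm⁴.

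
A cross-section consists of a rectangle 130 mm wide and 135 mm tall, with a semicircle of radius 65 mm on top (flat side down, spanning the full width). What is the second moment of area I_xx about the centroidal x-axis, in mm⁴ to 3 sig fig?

I_xx ≈ 7.22 × 10⁷ mm⁴

Decompose the section into non-overlapping parts with the origin at the bottom-left of its bounding rectangle.
Rectangular body: 130 × 135, A = 17 550 mm², y = 67.5 mm, Ī = 26 654 063 mm⁴.
Semicircular cap: semicircle r = 65, A = 6636.6 mm², y = 162.59 mm, Ī = 1 959 230 mm⁴.
Centroid: ȳ = ΣA·y / ΣA = 93.591 mm.
Transfer each piece to the centroidal x-axis using Ī + A·d² with d = y − 93.591:
  rectangular body: d = -26.091 mm → contributes +38 601 125 mm⁴
  semicircular cap: d = 68.996 mm → contributes +33 552 287 mm⁴
Total I = 72 153 412 mm⁴.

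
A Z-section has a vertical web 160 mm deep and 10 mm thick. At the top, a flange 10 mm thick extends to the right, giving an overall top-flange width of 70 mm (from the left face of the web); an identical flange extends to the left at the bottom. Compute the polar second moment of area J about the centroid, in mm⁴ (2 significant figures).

Decompose the section into non-overlapping parts with the origin at the bottom-left of its bounding rectangle.
Web: 10 × 160, A = 1 600 mm², y = 80 mm, Ī = 3 413 333 mm⁴.
Top flange (beyond web): 60 × 10, A = 600 mm², y = 155 mm, Ī = 5 000 mm⁴.
Bottom flange (beyond web): 60 × 10, A = 600 mm², y = 5 mm, Ī = 5 000 mm⁴.
Centroid: ȳ = ΣA·y / ΣA = 80 mm.
Transfer each piece to the centroidal x-axis using Ī + A·d² with d = y − 80:
  web: d = 0 mm → contributes +3 413 333 mm⁴
  top flange (beyond web): d = 75 mm → contributes +3 380 000 mm⁴
  bottom flange (beyond web): d = -75 mm → contributes +3 380 000 mm⁴
Total I = 10 173 333 mm⁴.
For the y-axis: x̄ = 65 mm.
Repeating about the centroidal y-axis gives I_y = 1 843 333 mm⁴.
Polar second moment: J = I_x + I_y = 12 016 667 mm⁴.

J ≈ 1.2 × 10⁷ mm⁴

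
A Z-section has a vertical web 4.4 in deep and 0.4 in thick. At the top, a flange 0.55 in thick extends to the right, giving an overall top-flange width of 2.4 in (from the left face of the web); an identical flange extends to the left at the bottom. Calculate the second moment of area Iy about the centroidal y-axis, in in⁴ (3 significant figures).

Iy ≈ 3.92 in⁴

Treat the section as a set of non-overlapping primitives; coordinates are from the bounding-box lower-left.
Web: 0.4 × 4.4, A = 1.76 in², x = 2.2 in, Ī = 0.023467 in⁴.
Top flange (beyond web): 2 × 0.55, A = 1.1 in², x = 3.4 in, Ī = 0.36667 in⁴.
Bottom flange (beyond web): 2 × 0.55, A = 1.1 in², x = 1 in, Ī = 0.36667 in⁴.
Centroid: x̄ = ΣA·x / ΣA = 2.2 in.
Transfer each piece to the centroidal y-axis using Ī + A·d² with d = x − 2.2:
  web: d = 0 in → contributes +0.023467 in⁴
  top flange (beyond web): d = 1.2 in → contributes +1.9507 in⁴
  bottom flange (beyond web): d = -1.2 in → contributes +1.9507 in⁴
Total I = 3.9248 in⁴.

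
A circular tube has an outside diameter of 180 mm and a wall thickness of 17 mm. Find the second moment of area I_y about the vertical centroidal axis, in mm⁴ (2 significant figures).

Decompose the section into non-overlapping parts with the origin at the bottom-left of its bounding rectangle.
Outer circle: ⌀180, A = 25 447 mm², x = 90 mm, Ī = 51 529 974 mm⁴.
Bore (subtracted): ⌀146, A = 16 742 mm², x = 90 mm, Ī = 22 303 926 mm⁴.
By symmetry the centroid is at mid-width, x̄ = 90 mm.
All pieces are centred on the vertical centroidal axis, so I = ΣĪ (holes subtracted) = 29 226 047 mm⁴.

I_y ≈ 2.9 × 10⁷ mm⁴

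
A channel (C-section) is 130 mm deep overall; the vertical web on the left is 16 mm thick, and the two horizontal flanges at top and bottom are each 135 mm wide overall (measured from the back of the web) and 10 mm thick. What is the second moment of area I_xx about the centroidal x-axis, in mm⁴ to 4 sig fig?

Break the section into simple shapes (no overlaps), measuring from the bottom-left corner of the bounding box.
Web: 16 × 130, A = 2 080 mm², y = 65 mm, Ī = 2 929 333 mm⁴.
Top flange (beyond web): 119 × 10, A = 1 190 mm², y = 125 mm, Ī = 9916.67 mm⁴.
Bottom flange (beyond web): 119 × 10, A = 1 190 mm², y = 5 mm, Ī = 9916.67 mm⁴.
By symmetry the centroid is at mid-height, ȳ = 65 mm.
Transfer each piece to the centroidal x-axis using Ī + A·d² with d = y − 65:
  web: d = 0 mm → contributes +2 929 333 mm⁴
  top flange (beyond web): d = 60 mm → contributes +4 293 917 mm⁴
  bottom flange (beyond web): d = -60 mm → contributes +4 293 917 mm⁴
Total I = 11 517 167 mm⁴.

I_xx ≈ 1.152 × 10⁷ mm⁴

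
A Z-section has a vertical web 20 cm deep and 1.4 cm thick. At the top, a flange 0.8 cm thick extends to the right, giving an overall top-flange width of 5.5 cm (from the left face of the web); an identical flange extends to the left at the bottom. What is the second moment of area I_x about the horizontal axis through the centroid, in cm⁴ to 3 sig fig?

I_x ≈ 1540 cm⁴

Treat the section as a set of non-overlapping primitives; coordinates are from the bounding-box lower-left.
Web: 1.4 × 20, A = 28 cm², y = 10 cm, Ī = 933.33 cm⁴.
Top flange (beyond web): 4.1 × 0.8, A = 3.28 cm², y = 19.6 cm, Ī = 0.17493 cm⁴.
Bottom flange (beyond web): 4.1 × 0.8, A = 3.28 cm², y = 0.4 cm, Ī = 0.17493 cm⁴.
Centroid: ȳ = ΣA·y / ΣA = 10 cm.
Transfer each piece to the horizontal axis through the centroid using Ī + A·d² with d = y − 10:
  web: d = 0 cm → contributes +933.33 cm⁴
  top flange (beyond web): d = 9.6 cm → contributes +302.46 cm⁴
  bottom flange (beyond web): d = -9.6 cm → contributes +302.46 cm⁴
Total I = 1538.3 cm⁴.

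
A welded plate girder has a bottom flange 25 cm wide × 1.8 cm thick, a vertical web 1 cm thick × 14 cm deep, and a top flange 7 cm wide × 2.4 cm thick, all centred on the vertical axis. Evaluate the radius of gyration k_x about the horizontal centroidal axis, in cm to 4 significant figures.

Break the section into simple shapes (no overlaps), measuring from the bottom-left corner of the bounding box.
Bottom plate: 25 × 1.8, A = 45 cm², y = 0.9 cm, Ī = 12.15 cm⁴.
Web plate: 1 × 14, A = 14 cm², y = 8.8 cm, Ī = 228.667 cm⁴.
Top plate: 7 × 2.4, A = 16.8 cm², y = 17 cm, Ī = 8.064 cm⁴.
Centroid: ȳ = ΣA·y / ΣA = 5.92744 cm.
Transfer each piece to the horizontal centroidal axis using Ī + A·d² with d = y − 5.92744:
  bottom plate: d = -5.02744 cm → contributes +1149.53 cm⁴
  web plate: d = 2.87256 cm → contributes +344.189 cm⁴
  top plate: d = 11.0726 cm → contributes +2067.77 cm⁴
Total I = 3561.49 cm⁴.
Radius of gyration: k = √(I/A) = √(3561.49 / 75.8) = 6.85459 cm.

k_x ≈ 6.855 cm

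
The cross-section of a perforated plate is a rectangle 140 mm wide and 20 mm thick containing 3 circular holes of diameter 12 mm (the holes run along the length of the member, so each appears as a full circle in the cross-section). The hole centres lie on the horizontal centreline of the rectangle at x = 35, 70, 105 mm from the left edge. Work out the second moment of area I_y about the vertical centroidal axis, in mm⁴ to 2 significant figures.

Decompose the section into non-overlapping parts with the origin at the bottom-left of its bounding rectangle.
Plate: 140 × 20, A = 2 800 mm², x = 70 mm, Ī = 4 573 333 mm⁴.
Hole 1 (subtracted): ⌀12, A = 113.1 mm², x = 35 mm, Ī = 1 018 mm⁴.
Hole 2 (subtracted): ⌀12, A = 113.1 mm², x = 70 mm, Ī = 1 018 mm⁴.
Hole 3 (subtracted): ⌀12, A = 113.1 mm², x = 105 mm, Ī = 1 018 mm⁴.
By symmetry the centroid is at mid-width, x̄ = 70 mm.
Transfer each piece to the vertical centroidal axis using Ī + A·d² with d = x − 70:
  plate: d = 0 mm → contributes +4 573 333 mm⁴
  hole 1: d = -35 mm → contributes −139 562 mm⁴
  hole 2: d = 0 mm → contributes −1 018 mm⁴
  hole 3: d = 35 mm → contributes −139 562 mm⁴
Total I = 4 293 191 mm⁴.

I_y ≈ 4.3 × 10⁶ mm⁴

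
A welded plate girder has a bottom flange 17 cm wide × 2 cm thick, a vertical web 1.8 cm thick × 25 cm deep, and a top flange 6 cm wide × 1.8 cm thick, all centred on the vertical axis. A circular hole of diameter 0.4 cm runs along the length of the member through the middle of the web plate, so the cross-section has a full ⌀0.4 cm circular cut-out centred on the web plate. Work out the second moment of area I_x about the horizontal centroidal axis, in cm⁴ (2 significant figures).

I_x ≈ 9400 cm⁴

Break the section into simple shapes (no overlaps), measuring from the bottom-left corner of the bounding box.
Bottom plate: 17 × 2, A = 34 cm², y = 1 cm, Ī = 11.33 cm⁴.
Web plate: 1.8 × 25, A = 45 cm², y = 14.5 cm, Ī = 2 344 cm⁴.
Top plate: 6 × 1.8, A = 10.8 cm², y = 27.9 cm, Ī = 2.916 cm⁴.
Hole (subtracted): ⌀0.4, A = 0.1257 cm², y = 14.5 cm, Ī = 0.001257 cm⁴.
Centroid: ȳ = ΣA·y / ΣA = 11 cm.
Transfer each piece to the horizontal centroidal axis using Ī + A·d² with d = y − 11:
  bottom plate: d = -9.995 cm → contributes +3 408 cm⁴
  web plate: d = 3.505 cm → contributes +2 896 cm⁴
  top plate: d = 16.9 cm → contributes +3 089 cm⁴
  hole: d = 3.505 cm → contributes −1.545 cm⁴
Total I = 9 392 cm⁴.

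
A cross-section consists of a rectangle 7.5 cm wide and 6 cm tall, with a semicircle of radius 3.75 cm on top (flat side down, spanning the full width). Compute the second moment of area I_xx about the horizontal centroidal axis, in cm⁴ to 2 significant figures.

I_xx ≈ 470 cm⁴

Decompose the section into non-overlapping parts with the origin at the bottom-left of its bounding rectangle.
Rectangular body: 7.5 × 6, A = 45 cm², y = 3 cm, Ī = 135 cm⁴.
Semicircular cap: semicircle r = 3.75, A = 22.09 cm², y = 7.592 cm, Ī = 21.7 cm⁴.
Centroid: ȳ = ΣA·y / ΣA = 4.512 cm.
Transfer each piece to the horizontal centroidal axis using Ī + A·d² with d = y − 4.512:
  rectangular body: d = -1.512 cm → contributes +237.8 cm⁴
  semicircular cap: d = 3.08 cm → contributes +231.2 cm⁴
Total I = 469.1 cm⁴.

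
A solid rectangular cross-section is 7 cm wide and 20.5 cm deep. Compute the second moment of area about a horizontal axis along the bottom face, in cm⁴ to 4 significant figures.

I_base ≈ 2.010 × 10⁴ cm⁴

The section: 7 × 20.5, A = 143.5 cm², y = 10.25 cm, Ī = 5025.49 cm⁴.
Transfer it to the bottom edge using Ī + A·d² with d = y − 0:
  the section: d = 10.25 cm → contributes +20 102 cm⁴
Total I = 20 102 cm⁴.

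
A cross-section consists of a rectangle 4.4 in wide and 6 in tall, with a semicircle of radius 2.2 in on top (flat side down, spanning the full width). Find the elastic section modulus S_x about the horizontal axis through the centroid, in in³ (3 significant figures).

Split into non-overlapping primitives; take the origin at the lower-left of the bounding box.
Rectangular body: 4.4 × 6, A = 26.4 in², y = 3 in, Ī = 79.2 in⁴.
Semicircular cap: semicircle r = 2.2, A = 7.6027 in², y = 6.9337 in, Ī = 2.5711 in⁴.
Centroid: ȳ = ΣA·y / ΣA = 3.8795 in.
Transfer each piece to the horizontal axis through the centroid using Ī + A·d² with d = y − 3.8795:
  rectangular body: d = -0.87954 in → contributes +99.623 in⁴
  semicircular cap: d = 3.0542 in → contributes +73.488 in⁴
Total I = 173.11 in⁴.
Extreme fibre distance c = 4.3205 in; S = I/c = 40.068 in³.

S_x ≈ 40.1 in³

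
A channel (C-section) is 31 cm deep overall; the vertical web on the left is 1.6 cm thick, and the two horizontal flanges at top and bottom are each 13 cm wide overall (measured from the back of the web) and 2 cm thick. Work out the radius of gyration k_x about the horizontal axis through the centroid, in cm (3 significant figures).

k_x ≈ 11.9 cm

Decompose the section into non-overlapping parts with the origin at the bottom-left of its bounding rectangle.
Web: 1.6 × 31, A = 49.6 cm², y = 15.5 cm, Ī = 3972.1 cm⁴.
Top flange (beyond web): 11.4 × 2, A = 22.8 cm², y = 30 cm, Ī = 7.6 cm⁴.
Bottom flange (beyond web): 11.4 × 2, A = 22.8 cm², y = 1 cm, Ī = 7.6 cm⁴.
By symmetry the centroid is at mid-height, ȳ = 15.5 cm.
Transfer each piece to the horizontal axis through the centroid using Ī + A·d² with d = y − 15.5:
  web: d = 0 cm → contributes +3972.1 cm⁴
  top flange (beyond web): d = 14.5 cm → contributes +4801.3 cm⁴
  bottom flange (beyond web): d = -14.5 cm → contributes +4801.3 cm⁴
Total I = 13 575 cm⁴.
Radius of gyration: k = √(I/A) = √(13 575 / 95.2) = 11.941 cm.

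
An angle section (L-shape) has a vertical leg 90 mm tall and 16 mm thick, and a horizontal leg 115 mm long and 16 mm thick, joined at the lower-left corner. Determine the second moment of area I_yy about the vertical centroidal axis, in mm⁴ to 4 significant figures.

I_yy ≈ 3.818 × 10⁶ mm⁴

Treat the section as a set of non-overlapping primitives; coordinates are from the bounding-box lower-left.
Vertical leg: 16 × 90, A = 1 440 mm², x = 8 mm, Ī = 30 720 mm⁴.
Horizontal leg (remainder): 99 × 16, A = 1 584 mm², x = 65.5 mm, Ī = 1 293 732 mm⁴.
Centroid: x̄ = ΣA·x / ΣA = 38.119 mm.
Transfer each piece to the vertical centroidal axis using Ī + A·d² with d = x − 38.119:
  vertical leg: d = -30.119 mm → contributes +1 337 026 mm⁴
  horizontal leg (remainder): d = 27.381 mm → contributes +2 481 283 mm⁴
Total I = 3 818 309 mm⁴.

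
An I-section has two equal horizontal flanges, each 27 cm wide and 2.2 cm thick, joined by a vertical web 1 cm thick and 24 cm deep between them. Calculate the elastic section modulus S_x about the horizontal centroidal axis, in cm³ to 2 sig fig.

Treat the section as a set of non-overlapping primitives; coordinates are from the bounding-box lower-left.
Bottom flange: 27 × 2.2, A = 59.4 cm², y = 1.1 cm, Ī = 23.96 cm⁴.
Web: 1 × 24, A = 24 cm², y = 14.2 cm, Ī = 1 152 cm⁴.
Top flange: 27 × 2.2, A = 59.4 cm², y = 27.3 cm, Ī = 23.96 cm⁴.
By symmetry the centroid is at mid-height, ȳ = 14.2 cm.
Transfer each piece to the horizontal centroidal axis using Ī + A·d² with d = y − 14.2:
  bottom flange: d = -13.1 cm → contributes +10 218 cm⁴
  web: d = 0 cm → contributes +1 152 cm⁴
  top flange: d = 13.1 cm → contributes +10 218 cm⁴
Total I = 21 587 cm⁴.
Extreme fibre distance c = 14.2 cm; S = I/c = 1 520 cm³.

S_x ≈ 1500 cm³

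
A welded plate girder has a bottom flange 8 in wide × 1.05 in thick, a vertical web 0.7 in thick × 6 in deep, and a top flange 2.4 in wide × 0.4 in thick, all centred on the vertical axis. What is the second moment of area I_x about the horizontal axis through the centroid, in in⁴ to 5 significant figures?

I_x ≈ 75.653 in⁴

Treat the section as a set of non-overlapping primitives; coordinates are from the bounding-box lower-left.
Bottom plate: 8 × 1.05, A = 8.4 in², y = 0.525 in, Ī = 0.77175 in⁴.
Web plate: 0.7 × 6, A = 4.2 in², y = 4.05 in, Ī = 12.6 in⁴.
Top plate: 2.4 × 0.4, A = 0.96 in², y = 7.25 in, Ī = 0.0128 in⁴.
Centroid: ȳ = ΣA·y / ΣA = 2.09292 in.
Transfer each piece to the horizontal axis through the centroid using Ī + A·d² with d = y − 2.09292:
  bottom plate: d = -1.56792 in → contributes +21.42209 in⁴
  web plate: d = 1.95708 in → contributes +28.68668 in⁴
  top plate: d = 5.15708 in → contributes +25.54445 in⁴
Total I = 75.65322 in⁴.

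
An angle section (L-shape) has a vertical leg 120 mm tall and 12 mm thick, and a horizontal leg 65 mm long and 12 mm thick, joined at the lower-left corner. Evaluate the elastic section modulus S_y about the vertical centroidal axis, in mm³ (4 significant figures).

Break the section into simple shapes (no overlaps), measuring from the bottom-left corner of the bounding box.
Vertical leg: 12 × 120, A = 1 440 mm², x = 6 mm, Ī = 17 280 mm⁴.
Horizontal leg (remainder): 53 × 12, A = 636 mm², x = 38.5 mm, Ī = 148 877 mm⁴.
Centroid: x̄ = ΣA·x / ΣA = 15.9566 mm.
Transfer each piece to the vertical centroidal axis using Ī + A·d² with d = x − 15.9566:
  vertical leg: d = -9.95665 mm → contributes +160 034 mm⁴
  horizontal leg (remainder): d = 22.5434 mm → contributes +472 094 mm⁴
Total I = 632 128 mm⁴.
Extreme fibre distance c = 49.0434 mm; S = I/c = 12889.2 mm³.

S_y ≈ 1.289 × 10⁴ mm³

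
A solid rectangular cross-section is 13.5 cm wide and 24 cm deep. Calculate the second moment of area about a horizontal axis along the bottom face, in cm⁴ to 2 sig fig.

The section: 13.5 × 24, A = 324 cm², y = 12 cm, Ī = 15 552 cm⁴.
Transfer it to a horizontal axis along the bottom face using Ī + A·d² with d = y − 0:
  the section: d = 12 cm → contributes +62 208 cm⁴
Total I = 62 208 cm⁴.

I_base ≈ 6.2 × 10⁴ cm⁴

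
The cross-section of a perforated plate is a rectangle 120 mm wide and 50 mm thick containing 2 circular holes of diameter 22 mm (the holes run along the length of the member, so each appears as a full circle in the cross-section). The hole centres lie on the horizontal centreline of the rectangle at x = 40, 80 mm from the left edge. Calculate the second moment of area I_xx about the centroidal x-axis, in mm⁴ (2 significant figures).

Decompose the section into non-overlapping parts with the origin at the bottom-left of its bounding rectangle.
Plate: 120 × 50, A = 6 000 mm², y = 25 mm, Ī = 1 250 000 mm⁴.
Hole 1 (subtracted): ⌀22, A = 380.1 mm², y = 25 mm, Ī = 11 499 mm⁴.
Hole 2 (subtracted): ⌀22, A = 380.1 mm², y = 25 mm, Ī = 11 499 mm⁴.
By symmetry the centroid is at mid-height, ȳ = 25 mm.
All pieces are centred on the centroidal x-axis, so I = ΣĪ (holes subtracted) = 1 227 002 mm⁴.

I_xx ≈ 1.2 × 10⁶ mm⁴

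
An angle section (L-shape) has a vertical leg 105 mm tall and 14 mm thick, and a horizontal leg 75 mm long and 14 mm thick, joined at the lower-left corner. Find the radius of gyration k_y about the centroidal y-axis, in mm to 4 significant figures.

Break the section into simple shapes (no overlaps), measuring from the bottom-left corner of the bounding box.
Vertical leg: 14 × 105, A = 1 470 mm², x = 7 mm, Ī = 24 010 mm⁴.
Horizontal leg (remainder): 61 × 14, A = 854 mm², x = 44.5 mm, Ī = 264 811 mm⁴.
Centroid: x̄ = ΣA·x / ΣA = 20.7801 mm.
Transfer each piece to the centroidal y-axis using Ī + A·d² with d = x − 20.7801:
  vertical leg: d = -13.7801 mm → contributes +303 151 mm⁴
  horizontal leg (remainder): d = 23.7199 mm → contributes +745 299 mm⁴
Total I = 1 048 450 mm⁴.
Radius of gyration: k = √(I/A) = √(1 048 450 / 2 324) = 21.2401 mm.

k_y ≈ 21.24 mm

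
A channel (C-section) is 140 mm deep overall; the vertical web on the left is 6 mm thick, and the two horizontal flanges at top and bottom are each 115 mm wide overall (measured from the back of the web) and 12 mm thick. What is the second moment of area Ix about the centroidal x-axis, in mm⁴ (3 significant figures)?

Split into non-overlapping primitives; take the origin at the lower-left of the bounding box.
Web: 6 × 140, A = 840 mm², y = 70 mm, Ī = 1 372 000 mm⁴.
Top flange (beyond web): 109 × 12, A = 1 308 mm², y = 134 mm, Ī = 15 696 mm⁴.
Bottom flange (beyond web): 109 × 12, A = 1 308 mm², y = 6 mm, Ī = 15 696 mm⁴.
By symmetry the centroid is at mid-height, ȳ = 70 mm.
Transfer each piece to the centroidal x-axis using Ī + A·d² with d = y − 70:
  web: d = 0 mm → contributes +1 372 000 mm⁴
  top flange (beyond web): d = 64 mm → contributes +5 373 264 mm⁴
  bottom flange (beyond web): d = -64 mm → contributes +5 373 264 mm⁴
Total I = 12 118 528 mm⁴.

Ix ≈ 1.21 × 10⁷ mm⁴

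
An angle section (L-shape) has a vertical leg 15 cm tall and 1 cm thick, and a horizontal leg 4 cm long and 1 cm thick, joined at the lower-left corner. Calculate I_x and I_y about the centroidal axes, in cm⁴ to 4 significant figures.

Break the section into simple shapes (no overlaps), measuring from the bottom-left corner of the bounding box.
Vertical leg: 1 × 15, A = 15 cm², y = 7.5 cm, Ī = 281.25 cm⁴.
Horizontal leg (remainder): 3 × 1, A = 3 cm², y = 0.5 cm, Ī = 0.25 cm⁴.
Centroid: ȳ = ΣA·y / ΣA = 6.33333 cm.
Transfer each piece to the centroidal x-axis using Ī + A·d² with d = y − 6.33333:
  vertical leg: d = 1.16667 cm → contributes +301.667 cm⁴
  horizontal leg (remainder): d = -5.83333 cm → contributes +102.333 cm⁴
Total I = 404 cm⁴.
For the y-axis: x̄ = 0.833333 cm.
Repeating about the centroidal y-axis gives I_y = 13.5 cm⁴.

I_x ≈ 404.0 cm⁴, I_y ≈ 13.50 cm⁴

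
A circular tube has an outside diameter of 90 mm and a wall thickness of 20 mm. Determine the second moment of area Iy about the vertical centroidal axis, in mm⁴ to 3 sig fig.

Iy ≈ 2.91 × 10⁶ mm⁴

Treat the section as a set of non-overlapping primitives; coordinates are from the bounding-box lower-left.
Outer circle: ⌀90, A = 6361.7 mm², x = 45 mm, Ī = 3 220 623 mm⁴.
Bore (subtracted): ⌀50, A = 1963.5 mm², x = 45 mm, Ī = 306 796 mm⁴.
By symmetry the centroid is at mid-width, x̄ = 45 mm.
All pieces are centred on the vertical centroidal axis, so I = ΣĪ (holes subtracted) = 2 913 827 mm⁴.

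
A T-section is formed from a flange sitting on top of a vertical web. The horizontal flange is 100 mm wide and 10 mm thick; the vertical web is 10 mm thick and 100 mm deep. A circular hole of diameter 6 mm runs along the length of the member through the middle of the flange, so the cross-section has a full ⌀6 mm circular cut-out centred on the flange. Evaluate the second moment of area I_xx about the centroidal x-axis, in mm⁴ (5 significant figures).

Treat the section as a set of non-overlapping primitives; coordinates are from the bounding-box lower-left.
Flange: 100 × 10, A = 1 000 mm², y = 105 mm, Ī = 8333.333 mm⁴.
Web: 10 × 100, A = 1 000 mm², y = 50 mm, Ī = 833333.3 mm⁴.
Hole (subtracted): ⌀6, A = 28.27433 mm², y = 105 mm, Ī = 63.61725 mm⁴.
Centroid: ȳ = ΣA·y / ΣA = 77.10565 mm.
Transfer each piece to the centroidal x-axis using Ī + A·d² with d = y − 77.10565:
  flange: d = 27.89435 mm → contributes +786427.9 mm⁴
  web: d = -27.10565 mm → contributes +1 568 050 mm⁴
  hole: d = 27.89435 mm → contributes −22063.72 mm⁴
Total I = 2 332 414 mm⁴.

I_xx ≈ 2.3324 × 10⁶ mm⁴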